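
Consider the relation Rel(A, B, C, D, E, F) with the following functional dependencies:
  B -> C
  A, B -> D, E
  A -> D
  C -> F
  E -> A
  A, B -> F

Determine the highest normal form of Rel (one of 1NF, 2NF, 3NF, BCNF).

1NF

Candidate keys: {A, B}, {B, E}. Prime attributes: {A, B, E}.
B -> C breaks BCNF: {B}⁺ = {B, C, F}, so {B} is not a superkey.
Because {C} is non-prime and the left side of B -> C is not a superkey, the relation is not in 3NF.
{A} is a proper subset of the key {A, B}, and {A}⁺ contains the non-prime attribute {D} — a partial dependency, so 2NF is violated.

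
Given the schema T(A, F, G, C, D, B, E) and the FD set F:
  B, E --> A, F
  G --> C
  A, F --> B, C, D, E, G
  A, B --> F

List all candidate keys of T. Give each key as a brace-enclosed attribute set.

Closure of {A, B} is {A, B, C, D, E, F, G}, the whole schema; {A, B} is a candidate key.
Closure of {A, F} is {A, B, C, D, E, F, G}, the whole schema; {A, F} is a candidate key.
Closure of {B, E} is {A, B, C, D, E, F, G}, the whole schema; {B, E} is a candidate key.
These are minimal and exhaustive — every other superkey contains one of them.

{A, B}, {A, F}, {B, E}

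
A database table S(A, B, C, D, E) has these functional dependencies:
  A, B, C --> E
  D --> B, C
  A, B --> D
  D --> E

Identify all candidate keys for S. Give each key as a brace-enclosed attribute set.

No FD produces {A}, so it must be in every candidate key.
{A, B}⁺ = {A, B, C, D, E} — all of the relation — so {A, B} is a candidate key.
{A, D}⁺ = {A, B, C, D, E} — all of the relation — so {A, D} is a candidate key.
Any other superkey properly contains one of these, so there are no further candidate keys.

{A, B}, {A, D}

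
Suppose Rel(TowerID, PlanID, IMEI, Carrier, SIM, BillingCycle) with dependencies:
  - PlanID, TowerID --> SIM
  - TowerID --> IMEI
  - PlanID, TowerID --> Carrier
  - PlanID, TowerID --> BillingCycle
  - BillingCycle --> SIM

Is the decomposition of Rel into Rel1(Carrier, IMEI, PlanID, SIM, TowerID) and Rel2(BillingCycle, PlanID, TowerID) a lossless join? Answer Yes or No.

Yes

Common attributes: {PlanID, TowerID}; their closure is {BillingCycle, Carrier, IMEI, PlanID, SIM, TowerID}.
Rel1 is contained in that closure, so Rel1 ∩ Rel2 --> Rel1 holds and the join is lossless.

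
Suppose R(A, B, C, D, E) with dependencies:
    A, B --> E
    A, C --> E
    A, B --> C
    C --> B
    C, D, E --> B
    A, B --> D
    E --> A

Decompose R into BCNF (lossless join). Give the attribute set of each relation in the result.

Candidate keys of the original relation: {A, B}, {A, C}, {B, E}, {C, E}.
In {A, B, C, D, E}, {C} is not a superkey ({C}⁺ restricted to this set is {B, C}), so split on C --> B into {B, C} and {A, C, D, E}.
{B, C} is in BCNF.
In {A, C, D, E}, {E} is not a superkey ({E}⁺ restricted to this set is {A, E}), so split on E --> A into {A, E} and {C, D, E}.
{A, E} is in BCNF.
{C, D, E} is in BCNF.

{A, E}; {B, C}; {C, D, E}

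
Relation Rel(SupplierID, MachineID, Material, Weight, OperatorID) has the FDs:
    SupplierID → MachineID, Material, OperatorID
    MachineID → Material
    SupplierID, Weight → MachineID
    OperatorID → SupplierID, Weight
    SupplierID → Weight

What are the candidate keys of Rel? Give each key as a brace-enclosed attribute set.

{OperatorID}, {SupplierID}

{OperatorID}⁺ = {MachineID, Material, OperatorID, SupplierID, Weight}, which is every attribute, so {OperatorID} is a candidate key.
{SupplierID}⁺ = {MachineID, Material, OperatorID, SupplierID, Weight}, which is every attribute, so {SupplierID} is a candidate key.
No proper subset of any of these is a key, and no other minimal superkey exists.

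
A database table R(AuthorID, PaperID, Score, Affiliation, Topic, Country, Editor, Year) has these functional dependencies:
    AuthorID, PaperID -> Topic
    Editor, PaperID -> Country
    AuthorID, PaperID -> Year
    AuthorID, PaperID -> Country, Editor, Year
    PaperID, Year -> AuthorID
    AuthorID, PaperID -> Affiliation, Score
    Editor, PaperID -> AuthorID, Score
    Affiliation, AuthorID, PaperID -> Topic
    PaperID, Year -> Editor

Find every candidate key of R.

{AuthorID, PaperID}, {Editor, PaperID}, {PaperID, Year}

{PaperID} never appears on the right of any FD, so every key must include it.
Closure of {AuthorID, PaperID} is {Affiliation, AuthorID, Country, Editor, PaperID, Score, Topic, Year}, the whole schema; {AuthorID, PaperID} is a candidate key.
Closure of {Editor, PaperID} is {Affiliation, AuthorID, Country, Editor, PaperID, Score, Topic, Year}, the whole schema; {Editor, PaperID} is a candidate key.
Closure of {PaperID, Year} is {Affiliation, AuthorID, Country, Editor, PaperID, Score, Topic, Year}, the whole schema; {PaperID, Year} is a candidate key.
These are minimal and exhaustive — every other superkey contains one of them.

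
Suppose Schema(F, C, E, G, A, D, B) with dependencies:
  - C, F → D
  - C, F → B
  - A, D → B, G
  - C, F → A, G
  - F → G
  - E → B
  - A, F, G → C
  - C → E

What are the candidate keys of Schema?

No FD produces {F}, so it must be in every candidate key.
{A, F}⁺ = {A, B, C, D, E, F, G}, which is every attribute, so {A, F} is a candidate key.
{C, F}⁺ = {A, B, C, D, E, F, G}, which is every attribute, so {C, F} is a candidate key.
Any other superkey properly contains one of these, so there are no further candidate keys.

{A, F}, {C, F}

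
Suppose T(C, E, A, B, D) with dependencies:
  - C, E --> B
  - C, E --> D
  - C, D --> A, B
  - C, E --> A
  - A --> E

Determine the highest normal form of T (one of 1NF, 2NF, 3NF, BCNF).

Candidate keys: {A, C}, {C, D}, {C, E}. Prime attributes: {A, C, D, E}.
A --> E breaks BCNF: {A}⁺ = {A, E}, so {A} is not a superkey.
Its right-hand attributes {E} are all prime, as are those of every other non-superkey FD — the relation is in 3NF.

3NF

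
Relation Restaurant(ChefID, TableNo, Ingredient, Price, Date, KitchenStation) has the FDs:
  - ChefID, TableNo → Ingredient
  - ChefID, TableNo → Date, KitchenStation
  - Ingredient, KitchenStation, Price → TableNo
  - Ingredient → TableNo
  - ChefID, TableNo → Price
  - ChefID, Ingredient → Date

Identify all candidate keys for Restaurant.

No FD produces {ChefID}, so it must be in every candidate key.
{ChefID, Ingredient} is a candidate key since {ChefID, Ingredient}⁺ = {ChefID, Date, Ingredient, KitchenStation, Price, TableNo} covers every attribute.
{ChefID, TableNo} is a candidate key since {ChefID, TableNo}⁺ = {ChefID, Date, Ingredient, KitchenStation, Price, TableNo} covers every attribute.
No proper subset of any of these is a key, and no other minimal superkey exists.

{ChefID, Ingredient}, {ChefID, TableNo}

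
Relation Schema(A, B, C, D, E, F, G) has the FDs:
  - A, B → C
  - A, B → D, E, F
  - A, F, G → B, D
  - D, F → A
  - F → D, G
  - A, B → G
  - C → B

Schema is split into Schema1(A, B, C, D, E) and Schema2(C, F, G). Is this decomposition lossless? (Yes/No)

No

Common attributes: {C}; their closure is {B, C}.
The closure covers neither Schema1 nor Schema2 entirely; the join is not lossless.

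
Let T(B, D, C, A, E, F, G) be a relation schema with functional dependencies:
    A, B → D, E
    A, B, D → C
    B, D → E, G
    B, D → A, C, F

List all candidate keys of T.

{A, B}, {B, D}

{B} never appears on the right of any FD, so every key must include it.
{A, B}⁺ = {A, B, C, D, E, F, G}, which is every attribute, so {A, B} is a candidate key.
{B, D}⁺ = {A, B, C, D, E, F, G}, which is every attribute, so {B, D} is a candidate key.
These are minimal and exhaustive — every other superkey contains one of them.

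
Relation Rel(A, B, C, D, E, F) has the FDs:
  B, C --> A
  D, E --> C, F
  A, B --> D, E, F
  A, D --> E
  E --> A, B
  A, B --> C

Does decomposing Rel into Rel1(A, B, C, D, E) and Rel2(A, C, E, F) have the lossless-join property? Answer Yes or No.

Yes

The shared attributes are {A, C, E} and {A, C, E}⁺ = {A, B, C, D, E, F}.
Since Rel1 ⊆ {A, B, C, D, E, F}, the intersection is a superkey of Rel1; the decomposition is lossless.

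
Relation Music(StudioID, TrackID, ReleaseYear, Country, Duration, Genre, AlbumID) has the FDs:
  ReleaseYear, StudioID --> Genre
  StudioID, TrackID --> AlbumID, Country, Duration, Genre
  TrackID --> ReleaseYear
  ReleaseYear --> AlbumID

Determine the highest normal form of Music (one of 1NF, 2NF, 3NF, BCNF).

1NF

Candidate key: {StudioID, TrackID}. Prime attributes: {StudioID, TrackID}.
ReleaseYear, StudioID --> Genre: {ReleaseYear, StudioID}⁺ = {AlbumID, Genre, ReleaseYear, StudioID}, which is not all of the attributes, so the left side is not a superkey — BCNF is violated.
ReleaseYear, StudioID --> Genre determines the non-prime attribute {Genre} from a non-superkey — 3NF is violated.
The proper key subset {TrackID} of {StudioID, TrackID} determines non-prime {AlbumID, ReleaseYear}, so the relation is not even in 2NF.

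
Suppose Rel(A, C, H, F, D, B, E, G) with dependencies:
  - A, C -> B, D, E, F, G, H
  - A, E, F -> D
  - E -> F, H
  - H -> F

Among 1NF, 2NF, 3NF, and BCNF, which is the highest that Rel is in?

2NF

Candidate key: {A, C}. Prime attributes: {A, C}.
A, E, F -> D: {A, E, F}⁺ = {A, D, E, F, H}, which is not all of the attributes, so the left side is not a superkey — BCNF is violated.
A, E, F -> D has non-prime {D} on the right and a non-superkey on the left, so 3NF fails.
Checking every proper subset of each key, none determines a non-prime attribute — 2NF is satisfied.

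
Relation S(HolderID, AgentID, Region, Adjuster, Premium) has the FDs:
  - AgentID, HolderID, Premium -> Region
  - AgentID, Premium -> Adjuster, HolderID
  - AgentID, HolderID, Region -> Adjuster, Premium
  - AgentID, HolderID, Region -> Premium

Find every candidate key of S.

{AgentID} never appears on the right of any FD, so every key must include it.
{AgentID, Premium} is a candidate key since {AgentID, Premium}⁺ = {Adjuster, AgentID, HolderID, Premium, Region} covers every attribute.
{AgentID, HolderID, Region} is a candidate key since {AgentID, HolderID, Region}⁺ = {Adjuster, AgentID, HolderID, Premium, Region} covers every attribute.
No proper subset of any of these is a key, and no other minimal superkey exists.

{AgentID, HolderID, Region}, {AgentID, Premium}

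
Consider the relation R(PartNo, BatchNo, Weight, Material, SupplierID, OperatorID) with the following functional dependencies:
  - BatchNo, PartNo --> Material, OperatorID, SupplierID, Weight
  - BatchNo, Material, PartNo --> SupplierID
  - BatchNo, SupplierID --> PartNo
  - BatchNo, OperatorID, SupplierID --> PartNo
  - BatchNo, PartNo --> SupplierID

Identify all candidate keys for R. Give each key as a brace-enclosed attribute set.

Attributes never on any right-hand side: {BatchNo} — every candidate key must contain it.
{BatchNo, PartNo} is a candidate key since {BatchNo, PartNo}⁺ = {BatchNo, Material, OperatorID, PartNo, SupplierID, Weight} covers every attribute.
{BatchNo, SupplierID} is a candidate key since {BatchNo, SupplierID}⁺ = {BatchNo, Material, OperatorID, PartNo, SupplierID, Weight} covers every attribute.
These are minimal and exhaustive — every other superkey contains one of them.

{BatchNo, PartNo}, {BatchNo, SupplierID}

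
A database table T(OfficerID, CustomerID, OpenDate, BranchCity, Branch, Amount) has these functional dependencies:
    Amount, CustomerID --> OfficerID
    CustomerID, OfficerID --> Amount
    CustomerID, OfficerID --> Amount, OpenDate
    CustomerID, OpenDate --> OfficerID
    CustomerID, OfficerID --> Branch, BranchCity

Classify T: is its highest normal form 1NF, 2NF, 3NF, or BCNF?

Candidate keys: {Amount, CustomerID}, {CustomerID, OfficerID}, {CustomerID, OpenDate}. Prime attributes: {Amount, CustomerID, OfficerID, OpenDate}.
Each dependency's left side is a superkey — BCNF holds.

BCNF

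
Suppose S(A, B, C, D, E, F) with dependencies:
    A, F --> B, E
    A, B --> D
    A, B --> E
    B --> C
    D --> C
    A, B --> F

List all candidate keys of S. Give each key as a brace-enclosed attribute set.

{A, B}, {A, F}

No FD produces {A}, so it must be in every candidate key.
Closure of {A, B} is {A, B, C, D, E, F}, the whole schema; {A, B} is a candidate key.
Closure of {A, F} is {A, B, C, D, E, F}, the whole schema; {A, F} is a candidate key.
Any other superkey properly contains one of these, so there are no further candidate keys.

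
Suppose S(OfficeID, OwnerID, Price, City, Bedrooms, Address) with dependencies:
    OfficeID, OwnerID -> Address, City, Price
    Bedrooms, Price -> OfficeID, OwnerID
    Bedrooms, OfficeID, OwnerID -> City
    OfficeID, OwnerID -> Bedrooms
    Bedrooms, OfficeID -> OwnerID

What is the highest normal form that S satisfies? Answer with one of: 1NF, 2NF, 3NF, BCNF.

BCNF

Candidate keys: {Bedrooms, OfficeID}, {Bedrooms, Price}, {OfficeID, OwnerID}. Prime attributes: {Bedrooms, OfficeID, OwnerID, Price}.
Each dependency's left side is a superkey — BCNF holds.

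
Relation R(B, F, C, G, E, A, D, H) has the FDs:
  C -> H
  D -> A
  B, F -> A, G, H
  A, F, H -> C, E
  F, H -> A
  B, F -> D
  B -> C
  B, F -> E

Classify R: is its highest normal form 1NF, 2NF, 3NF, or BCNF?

Candidate key: {B, F}. Prime attributes: {B, F}.
C -> H: {C}⁺ = {C, H}, which is not all of the attributes, so the left side is not a superkey — BCNF is violated.
Because {H} is non-prime and the left side of C -> H is not a superkey, the relation is not in 3NF.
The proper key subset {B} of {B, F} determines non-prime {C, H}, so the relation is not even in 2NF.

1NF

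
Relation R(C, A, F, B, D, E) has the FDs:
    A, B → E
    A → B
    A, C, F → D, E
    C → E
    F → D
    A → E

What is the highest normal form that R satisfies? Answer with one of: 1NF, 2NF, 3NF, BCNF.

Candidate key: {A, C, F}. Prime attributes: {A, C, F}.
A, B → E: {A, B}⁺ = {A, B, E}, which is not all of the attributes, so the left side is not a superkey — BCNF is violated.
A, B → E determines the non-prime attribute {E} from a non-superkey — 3NF is violated.
The proper key subset {A} of {A, C, F} determines non-prime {B, E}, so the relation is not even in 2NF.

1NF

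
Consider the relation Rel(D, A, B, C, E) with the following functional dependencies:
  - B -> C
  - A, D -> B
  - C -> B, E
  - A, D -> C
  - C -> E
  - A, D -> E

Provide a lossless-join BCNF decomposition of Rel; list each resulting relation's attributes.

Candidate key of the original relation: {A, D}.
{A, B, C, D, E}: {B} determines {B, C, E} here but is not a superkey — split on B -> C, E, giving {B, C, E} and {A, B, D}.
{B, C, E} is in BCNF.
{A, B, D} is in BCNF.

{A, B, D}; {B, C, E}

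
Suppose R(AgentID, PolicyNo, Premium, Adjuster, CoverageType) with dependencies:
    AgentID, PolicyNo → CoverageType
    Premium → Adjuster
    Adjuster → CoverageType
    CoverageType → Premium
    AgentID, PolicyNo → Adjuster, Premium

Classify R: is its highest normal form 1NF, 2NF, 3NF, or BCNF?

Candidate key: {AgentID, PolicyNo}. Prime attributes: {AgentID, PolicyNo}.
For Premium → Adjuster we have {Premium}⁺ = {Adjuster, CoverageType, Premium}; {Premium} is not a superkey, so BCNF fails.
Because {Adjuster} is non-prime and the left side of Premium → Adjuster is not a superkey, the relation is not in 3NF.
No proper subset of a key has a non-prime attribute in its closure, so there is no partial dependency; 2NF holds.

2NF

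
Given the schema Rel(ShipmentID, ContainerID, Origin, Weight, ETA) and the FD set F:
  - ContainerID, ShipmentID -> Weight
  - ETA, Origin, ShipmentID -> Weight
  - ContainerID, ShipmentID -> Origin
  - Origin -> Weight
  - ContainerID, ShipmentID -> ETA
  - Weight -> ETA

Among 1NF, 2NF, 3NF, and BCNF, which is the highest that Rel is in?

Candidate key: {ContainerID, ShipmentID}. Prime attributes: {ContainerID, ShipmentID}.
ETA, Origin, ShipmentID -> Weight breaks BCNF: {ETA, Origin, ShipmentID}⁺ = {ETA, Origin, ShipmentID, Weight}, so {ETA, Origin, ShipmentID} is not a superkey.
Because {Weight} is non-prime and the left side of ETA, Origin, ShipmentID -> Weight is not a superkey, the relation is not in 3NF.
No proper subset of a key has a non-prime attribute in its closure, so there is no partial dependency; 2NF holds.

2NF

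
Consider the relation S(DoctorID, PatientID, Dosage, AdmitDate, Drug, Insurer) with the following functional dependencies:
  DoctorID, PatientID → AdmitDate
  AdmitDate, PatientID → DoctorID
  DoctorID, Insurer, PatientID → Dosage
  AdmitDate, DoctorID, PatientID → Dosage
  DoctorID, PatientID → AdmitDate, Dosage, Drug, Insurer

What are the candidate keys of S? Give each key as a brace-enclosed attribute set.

{PatientID} never appears on the right of any FD, so every key must include it.
{AdmitDate, PatientID} is a candidate key since {AdmitDate, PatientID}⁺ = {AdmitDate, DoctorID, Dosage, Drug, Insurer, PatientID} covers every attribute.
{DoctorID, PatientID} is a candidate key since {DoctorID, PatientID}⁺ = {AdmitDate, DoctorID, Dosage, Drug, Insurer, PatientID} covers every attribute.
Any other superkey properly contains one of these, so there are no further candidate keys.

{AdmitDate, PatientID}, {DoctorID, PatientID}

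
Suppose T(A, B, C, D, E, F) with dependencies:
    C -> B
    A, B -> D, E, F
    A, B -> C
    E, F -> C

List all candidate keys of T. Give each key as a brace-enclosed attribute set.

Attributes never on any right-hand side: {A} — every candidate key must contain it.
{A, B}⁺ = {A, B, C, D, E, F} — all of the relation — so {A, B} is a candidate key.
{A, C}⁺ = {A, B, C, D, E, F} — all of the relation — so {A, C} is a candidate key.
{A, E, F}⁺ = {A, B, C, D, E, F} — all of the relation — so {A, E, F} is a candidate key.
These are minimal and exhaustive — every other superkey contains one of them.

{A, B}, {A, C}, {A, E, F}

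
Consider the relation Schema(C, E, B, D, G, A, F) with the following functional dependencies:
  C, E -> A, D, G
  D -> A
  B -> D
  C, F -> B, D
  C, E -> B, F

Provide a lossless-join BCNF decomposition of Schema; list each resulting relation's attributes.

Candidate key of the original relation: {C, E}.
In {A, B, C, D, E, F, G}, {D} is not a superkey ({D}⁺ restricted to this set is {A, D}), so split on D -> A into {A, D} and {B, C, D, E, F, G}.
{A, D} is in BCNF.
In {B, C, D, E, F, G}, {B} is not a superkey ({B}⁺ restricted to this set is {B, D}), so split on B -> D into {B, D} and {B, C, E, F, G}.
{B, D} is in BCNF.
In {B, C, E, F, G}, {C, F} is not a superkey ({C, F}⁺ restricted to this set is {B, C, F}), so split on C, F -> B into {B, C, F} and {C, E, F, G}.
{B, C, F} is in BCNF.
{C, E, F, G} is in BCNF.

{A, D}; {B, C, F}; {B, D}; {C, E, F, G}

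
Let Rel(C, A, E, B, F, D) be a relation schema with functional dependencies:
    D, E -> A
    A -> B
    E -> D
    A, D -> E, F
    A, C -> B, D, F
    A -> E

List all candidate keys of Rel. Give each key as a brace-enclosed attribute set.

{A, C}, {C, E}

No FD produces {C}, so it must be in every candidate key.
{A, C} is a candidate key since {A, C}⁺ = {A, B, C, D, E, F} covers every attribute.
{C, E} is a candidate key since {C, E}⁺ = {A, B, C, D, E, F} covers every attribute.
Any other superkey properly contains one of these, so there are no further candidate keys.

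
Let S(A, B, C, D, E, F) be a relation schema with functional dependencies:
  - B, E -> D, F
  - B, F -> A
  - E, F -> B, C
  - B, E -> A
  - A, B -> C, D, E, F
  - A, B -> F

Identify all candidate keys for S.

{A, B}⁺ = {A, B, C, D, E, F} — all of the relation — so {A, B} is a candidate key.
{B, E}⁺ = {A, B, C, D, E, F} — all of the relation — so {B, E} is a candidate key.
{B, F}⁺ = {A, B, C, D, E, F} — all of the relation — so {B, F} is a candidate key.
{E, F}⁺ = {A, B, C, D, E, F} — all of the relation — so {E, F} is a candidate key.
Any other superkey properly contains one of these, so there are no further candidate keys.

{A, B}, {B, E}, {B, F}, {E, F}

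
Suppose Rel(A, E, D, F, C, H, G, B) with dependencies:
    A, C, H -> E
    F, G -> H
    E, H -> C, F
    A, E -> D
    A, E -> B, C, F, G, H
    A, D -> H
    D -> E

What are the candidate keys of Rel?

Attributes never on any right-hand side: {A} — every candidate key must contain it.
{A, D} is a candidate key since {A, D}⁺ = {A, B, C, D, E, F, G, H} covers every attribute.
{A, E} is a candidate key since {A, E}⁺ = {A, B, C, D, E, F, G, H} covers every attribute.
{A, C, H} is a candidate key since {A, C, H}⁺ = {A, B, C, D, E, F, G, H} covers every attribute.
{A, C, F, G} is a candidate key since {A, C, F, G}⁺ = {A, B, C, D, E, F, G, H} covers every attribute.
Any other superkey properly contains one of these, so there are no further candidate keys.

{A, C, F, G}, {A, C, H}, {A, D}, {A, E}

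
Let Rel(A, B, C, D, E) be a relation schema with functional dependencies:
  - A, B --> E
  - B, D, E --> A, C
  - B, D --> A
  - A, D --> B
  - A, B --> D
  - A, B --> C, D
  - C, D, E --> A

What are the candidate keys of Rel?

Closure of {A, B} is {A, B, C, D, E}, the whole schema; {A, B} is a candidate key.
Closure of {A, D} is {A, B, C, D, E}, the whole schema; {A, D} is a candidate key.
Closure of {B, D} is {A, B, C, D, E}, the whole schema; {B, D} is a candidate key.
Closure of {C, D, E} is {A, B, C, D, E}, the whole schema; {C, D, E} is a candidate key.
No proper subset of any of these is a key, and no other minimal superkey exists.

{A, B}, {A, D}, {B, D}, {C, D, E}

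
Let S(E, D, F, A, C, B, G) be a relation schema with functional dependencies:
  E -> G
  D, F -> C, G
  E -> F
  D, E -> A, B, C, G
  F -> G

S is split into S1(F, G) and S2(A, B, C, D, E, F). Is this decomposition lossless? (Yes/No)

Yes

The shared attributes are {F} and {F}⁺ = {F, G}.
Since S1 ⊆ {F, G}, the intersection is a superkey of S1; the decomposition is lossless.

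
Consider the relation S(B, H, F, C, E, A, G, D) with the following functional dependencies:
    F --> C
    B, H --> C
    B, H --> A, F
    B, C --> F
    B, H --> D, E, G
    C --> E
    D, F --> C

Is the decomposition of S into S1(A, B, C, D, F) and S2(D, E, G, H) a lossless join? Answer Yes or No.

S1 ∩ S2 = {D}; its closure under F is {D}.
Neither S1 nor S2 is contained in that closure, so the decomposition is lossy.

No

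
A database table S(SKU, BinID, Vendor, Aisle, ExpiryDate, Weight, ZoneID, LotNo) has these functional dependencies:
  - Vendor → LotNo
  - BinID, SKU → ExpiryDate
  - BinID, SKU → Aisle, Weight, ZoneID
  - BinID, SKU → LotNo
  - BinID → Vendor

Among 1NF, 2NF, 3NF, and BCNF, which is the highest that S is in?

1NF

Candidate key: {BinID, SKU}. Prime attributes: {BinID, SKU}.
For Vendor → LotNo we have {Vendor}⁺ = {LotNo, Vendor}; {Vendor} is not a superkey, so BCNF fails.
Vendor → LotNo has non-prime {LotNo} on the right and a non-superkey on the left, so 3NF fails.
Since {BinID} ⊂ {BinID, SKU} and {BinID}⁺ ⊇ {LotNo, Vendor} with {LotNo, Vendor} non-prime, there is a partial dependency; 2NF fails.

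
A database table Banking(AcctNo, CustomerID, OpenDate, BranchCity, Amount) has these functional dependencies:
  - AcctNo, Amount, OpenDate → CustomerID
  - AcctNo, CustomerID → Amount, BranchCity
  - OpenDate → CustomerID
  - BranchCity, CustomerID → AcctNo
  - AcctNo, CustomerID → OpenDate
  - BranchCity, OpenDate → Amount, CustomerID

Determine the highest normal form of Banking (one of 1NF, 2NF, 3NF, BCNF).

Candidate keys: {AcctNo, CustomerID}, {AcctNo, OpenDate}, {BranchCity, CustomerID}, {BranchCity, OpenDate}. Prime attributes: {AcctNo, BranchCity, CustomerID, OpenDate}.
For OpenDate → CustomerID we have {OpenDate}⁺ = {CustomerID, OpenDate}; {OpenDate} is not a superkey, so BCNF fails.
Its right-hand attributes {CustomerID} are all prime, as are those of every other non-superkey FD — the relation is in 3NF.

3NF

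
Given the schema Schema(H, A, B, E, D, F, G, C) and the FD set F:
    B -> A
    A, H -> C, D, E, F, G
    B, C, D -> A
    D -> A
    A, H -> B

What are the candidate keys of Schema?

{A, H}, {B, H}, {D, H}

Attributes never on any right-hand side: {H} — every candidate key must contain it.
{A, H} is a candidate key since {A, H}⁺ = {A, B, C, D, E, F, G, H} covers every attribute.
{B, H} is a candidate key since {B, H}⁺ = {A, B, C, D, E, F, G, H} covers every attribute.
{D, H} is a candidate key since {D, H}⁺ = {A, B, C, D, E, F, G, H} covers every attribute.
Any other superkey properly contains one of these, so there are no further candidate keys.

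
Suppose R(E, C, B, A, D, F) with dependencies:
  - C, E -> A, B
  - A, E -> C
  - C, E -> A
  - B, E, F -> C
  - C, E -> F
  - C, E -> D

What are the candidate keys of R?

{E} never appears on the right of any FD, so every key must include it.
Closure of {A, E} is {A, B, C, D, E, F}, the whole schema; {A, E} is a candidate key.
Closure of {C, E} is {A, B, C, D, E, F}, the whole schema; {C, E} is a candidate key.
Closure of {B, E, F} is {A, B, C, D, E, F}, the whole schema; {B, E, F} is a candidate key.
No proper subset of any of these is a key, and no other minimal superkey exists.

{A, E}, {B, E, F}, {C, E}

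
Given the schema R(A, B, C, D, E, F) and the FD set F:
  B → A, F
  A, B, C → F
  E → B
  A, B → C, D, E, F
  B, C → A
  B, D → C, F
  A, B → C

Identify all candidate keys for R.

{B}, {E}

{B} is a candidate key since {B}⁺ = {A, B, C, D, E, F} covers every attribute.
{E} is a candidate key since {E}⁺ = {A, B, C, D, E, F} covers every attribute.
No proper subset of any of these is a key, and no other minimal superkey exists.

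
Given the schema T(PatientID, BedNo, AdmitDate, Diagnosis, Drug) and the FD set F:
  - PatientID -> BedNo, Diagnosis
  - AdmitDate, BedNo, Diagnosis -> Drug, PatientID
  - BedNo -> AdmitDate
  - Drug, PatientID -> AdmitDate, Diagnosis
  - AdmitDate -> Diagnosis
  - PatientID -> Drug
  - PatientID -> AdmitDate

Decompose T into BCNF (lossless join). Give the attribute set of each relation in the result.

Candidate keys of the original relation: {BedNo}, {PatientID}.
In {AdmitDate, BedNo, Diagnosis, Drug, PatientID}, {AdmitDate} is not a superkey ({AdmitDate}⁺ restricted to this set is {AdmitDate, Diagnosis}), so split on AdmitDate -> Diagnosis into {AdmitDate, Diagnosis} and {AdmitDate, BedNo, Drug, PatientID}.
{AdmitDate, Diagnosis} has no BCNF violation.
{AdmitDate, BedNo, Drug, PatientID} has no BCNF violation.

{AdmitDate, BedNo, Drug, PatientID}; {AdmitDate, Diagnosis}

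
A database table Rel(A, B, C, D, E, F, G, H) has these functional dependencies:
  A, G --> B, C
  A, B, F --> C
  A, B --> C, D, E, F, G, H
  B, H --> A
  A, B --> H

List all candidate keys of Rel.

{A, B} is a candidate key since {A, B}⁺ = {A, B, C, D, E, F, G, H} covers every attribute.
{A, G} is a candidate key since {A, G}⁺ = {A, B, C, D, E, F, G, H} covers every attribute.
{B, H} is a candidate key since {B, H}⁺ = {A, B, C, D, E, F, G, H} covers every attribute.
These are minimal and exhaustive — every other superkey contains one of them.

{A, B}, {A, G}, {B, H}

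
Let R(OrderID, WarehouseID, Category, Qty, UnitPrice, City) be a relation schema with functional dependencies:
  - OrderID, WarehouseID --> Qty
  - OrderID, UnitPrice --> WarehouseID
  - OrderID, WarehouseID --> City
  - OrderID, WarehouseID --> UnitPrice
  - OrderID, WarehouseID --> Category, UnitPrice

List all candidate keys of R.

{OrderID} never appears on the right of any FD, so every key must include it.
{OrderID, UnitPrice}⁺ = {Category, City, OrderID, Qty, UnitPrice, WarehouseID} — all of the relation — so {OrderID, UnitPrice} is a candidate key.
{OrderID, WarehouseID}⁺ = {Category, City, OrderID, Qty, UnitPrice, WarehouseID} — all of the relation — so {OrderID, WarehouseID} is a candidate key.
Any other superkey properly contains one of these, so there are no further candidate keys.

{OrderID, UnitPrice}, {OrderID, WarehouseID}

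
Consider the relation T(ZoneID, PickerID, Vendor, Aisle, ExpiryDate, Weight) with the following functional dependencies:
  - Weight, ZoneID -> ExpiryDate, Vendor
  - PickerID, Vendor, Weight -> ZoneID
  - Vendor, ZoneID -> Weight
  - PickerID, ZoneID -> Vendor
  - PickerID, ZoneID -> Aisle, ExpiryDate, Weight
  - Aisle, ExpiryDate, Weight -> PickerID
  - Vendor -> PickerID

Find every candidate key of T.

Closure of {PickerID, ZoneID} is {Aisle, ExpiryDate, PickerID, Vendor, Weight, ZoneID}, the whole schema; {PickerID, ZoneID} is a candidate key.
Closure of {Vendor, Weight} is {Aisle, ExpiryDate, PickerID, Vendor, Weight, ZoneID}, the whole schema; {Vendor, Weight} is a candidate key.
Closure of {Vendor, ZoneID} is {Aisle, ExpiryDate, PickerID, Vendor, Weight, ZoneID}, the whole schema; {Vendor, ZoneID} is a candidate key.
Closure of {Weight, ZoneID} is {Aisle, ExpiryDate, PickerID, Vendor, Weight, ZoneID}, the whole schema; {Weight, ZoneID} is a candidate key.
Any other superkey properly contains one of these, so there are no further candidate keys.

{PickerID, ZoneID}, {Vendor, Weight}, {Vendor, ZoneID}, {Weight, ZoneID}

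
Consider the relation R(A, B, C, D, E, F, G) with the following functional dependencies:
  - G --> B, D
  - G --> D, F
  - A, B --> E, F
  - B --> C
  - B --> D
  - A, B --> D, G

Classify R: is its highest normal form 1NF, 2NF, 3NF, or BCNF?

Candidate keys: {A, B}, {A, G}. Prime attributes: {A, B, G}.
G --> B, D: {G}⁺ = {B, C, D, F, G}, which is not all of the attributes, so the left side is not a superkey — BCNF is violated.
G --> B, D has non-prime {D} on the right and a non-superkey on the left, so 3NF fails.
Since {B} ⊂ {A, B} and {B}⁺ ⊇ {C, D} with {C, D} non-prime, there is a partial dependency; 2NF fails.

1NF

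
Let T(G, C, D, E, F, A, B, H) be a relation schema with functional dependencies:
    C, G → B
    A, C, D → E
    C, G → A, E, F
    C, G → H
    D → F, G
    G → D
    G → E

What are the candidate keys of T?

{C, D}, {C, G}

{C} never appears on the right of any FD, so every key must include it.
Closure of {C, D} is {A, B, C, D, E, F, G, H}, the whole schema; {C, D} is a candidate key.
Closure of {C, G} is {A, B, C, D, E, F, G, H}, the whole schema; {C, G} is a candidate key.
Any other superkey properly contains one of these, so there are no further candidate keys.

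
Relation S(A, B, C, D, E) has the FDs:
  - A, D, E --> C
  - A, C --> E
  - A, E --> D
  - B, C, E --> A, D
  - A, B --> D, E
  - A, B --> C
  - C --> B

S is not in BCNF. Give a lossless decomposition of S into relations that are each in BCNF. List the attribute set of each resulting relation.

{A, C, D, E}; {B, C}

Candidate keys of the original relation: {A, B}, {A, C}, {A, E}, {C, E}.
In {A, B, C, D, E}, {C} is not a superkey ({C}⁺ restricted to this set is {B, C}), so split on C --> B into {B, C} and {A, C, D, E}.
{B, C}: every determinant is a superkey — BCNF.
{A, C, D, E}: every determinant is a superkey — BCNF.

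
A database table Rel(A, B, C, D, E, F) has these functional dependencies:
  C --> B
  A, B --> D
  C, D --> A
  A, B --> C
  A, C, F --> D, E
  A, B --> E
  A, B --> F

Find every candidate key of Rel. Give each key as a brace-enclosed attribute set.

Closure of {A, B} is {A, B, C, D, E, F}, the whole schema; {A, B} is a candidate key.
Closure of {A, C} is {A, B, C, D, E, F}, the whole schema; {A, C} is a candidate key.
Closure of {C, D} is {A, B, C, D, E, F}, the whole schema; {C, D} is a candidate key.
These are minimal and exhaustive — every other superkey contains one of them.

{A, B}, {A, C}, {C, D}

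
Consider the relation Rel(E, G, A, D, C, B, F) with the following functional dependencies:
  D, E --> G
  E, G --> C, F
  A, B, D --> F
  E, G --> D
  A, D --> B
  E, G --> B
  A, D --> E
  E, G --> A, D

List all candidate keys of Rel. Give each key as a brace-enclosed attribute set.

{A, D}, {D, E}, {E, G}

Closure of {A, D} is {A, B, C, D, E, F, G}, the whole schema; {A, D} is a candidate key.
Closure of {D, E} is {A, B, C, D, E, F, G}, the whole schema; {D, E} is a candidate key.
Closure of {E, G} is {A, B, C, D, E, F, G}, the whole schema; {E, G} is a candidate key.
Any other superkey properly contains one of these, so there are no further candidate keys.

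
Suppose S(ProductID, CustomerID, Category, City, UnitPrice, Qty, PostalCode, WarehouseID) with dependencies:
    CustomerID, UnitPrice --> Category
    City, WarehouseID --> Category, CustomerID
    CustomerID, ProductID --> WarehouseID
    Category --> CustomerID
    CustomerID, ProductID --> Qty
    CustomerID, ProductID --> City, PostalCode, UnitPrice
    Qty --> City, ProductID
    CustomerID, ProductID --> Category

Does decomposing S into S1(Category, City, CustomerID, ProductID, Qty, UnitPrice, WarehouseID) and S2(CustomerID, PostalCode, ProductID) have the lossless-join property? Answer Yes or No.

Common attributes: {CustomerID, ProductID}; their closure is {Category, City, CustomerID, PostalCode, ProductID, Qty, UnitPrice, WarehouseID}.
This includes all of S1, so the common attributes are a superkey of S1 — the join is lossless.

Yes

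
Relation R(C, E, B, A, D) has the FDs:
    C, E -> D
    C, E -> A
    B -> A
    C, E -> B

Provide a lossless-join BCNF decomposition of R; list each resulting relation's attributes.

Candidate key of the original relation: {C, E}.
Within {A, B, C, D, E}: {B}⁺ ∩ {A, B, C, D, E} = {A, B}, not the whole set, so B -> A violates BCNF; decompose into {A, B} and {B, C, D, E}.
{A, B} is in BCNF.
{B, C, D, E} is in BCNF.

{A, B}; {B, C, D, E}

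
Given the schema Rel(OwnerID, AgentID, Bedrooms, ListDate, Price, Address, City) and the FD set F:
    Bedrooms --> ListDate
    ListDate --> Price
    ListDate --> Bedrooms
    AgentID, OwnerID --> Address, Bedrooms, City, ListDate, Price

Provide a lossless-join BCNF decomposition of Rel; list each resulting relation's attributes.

Candidate key of the original relation: {AgentID, OwnerID}.
In {Address, AgentID, Bedrooms, City, ListDate, OwnerID, Price}, {Bedrooms} is not a superkey ({Bedrooms}⁺ restricted to this set is {Bedrooms, ListDate, Price}), so split on Bedrooms --> ListDate, Price into {Bedrooms, ListDate, Price} and {Address, AgentID, Bedrooms, City, OwnerID}.
{Bedrooms, ListDate, Price}: every determinant is a superkey — BCNF.
{Address, AgentID, Bedrooms, City, OwnerID}: every determinant is a superkey — BCNF.

{Address, AgentID, Bedrooms, City, OwnerID}; {Bedrooms, ListDate, Price}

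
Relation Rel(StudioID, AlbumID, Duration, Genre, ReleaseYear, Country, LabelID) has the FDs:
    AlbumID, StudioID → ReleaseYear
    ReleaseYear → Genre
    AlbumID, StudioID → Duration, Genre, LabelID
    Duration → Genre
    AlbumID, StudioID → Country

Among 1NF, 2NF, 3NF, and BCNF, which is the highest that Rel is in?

2NF

Candidate key: {AlbumID, StudioID}. Prime attributes: {AlbumID, StudioID}.
ReleaseYear → Genre: {ReleaseYear}⁺ = {Genre, ReleaseYear}, which is not all of the attributes, so the left side is not a superkey — BCNF is violated.
ReleaseYear → Genre determines the non-prime attribute {Genre} from a non-superkey — 3NF is violated.
No proper subset of a key has a non-prime attribute in its closure, so there is no partial dependency; 2NF holds.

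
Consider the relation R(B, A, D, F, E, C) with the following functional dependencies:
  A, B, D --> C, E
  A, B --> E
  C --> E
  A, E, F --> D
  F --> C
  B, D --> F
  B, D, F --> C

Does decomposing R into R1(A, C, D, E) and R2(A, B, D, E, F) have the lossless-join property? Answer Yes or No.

Common attributes: {A, D, E}; their closure is {A, D, E}.
R1 ⊄ {A, D, E} and R2 ⊄ {A, D, E}, so the split is lossy.

No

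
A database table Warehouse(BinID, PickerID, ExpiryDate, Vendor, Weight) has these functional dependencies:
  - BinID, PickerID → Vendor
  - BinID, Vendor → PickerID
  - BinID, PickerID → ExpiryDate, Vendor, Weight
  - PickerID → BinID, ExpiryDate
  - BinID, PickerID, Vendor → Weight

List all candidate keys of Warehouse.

{BinID, Vendor}, {PickerID}

{PickerID} is a candidate key since {PickerID}⁺ = {BinID, ExpiryDate, PickerID, Vendor, Weight} covers every attribute.
{BinID, Vendor} is a candidate key since {BinID, Vendor}⁺ = {BinID, ExpiryDate, PickerID, Vendor, Weight} covers every attribute.
No proper subset of any of these is a key, and no other minimal superkey exists.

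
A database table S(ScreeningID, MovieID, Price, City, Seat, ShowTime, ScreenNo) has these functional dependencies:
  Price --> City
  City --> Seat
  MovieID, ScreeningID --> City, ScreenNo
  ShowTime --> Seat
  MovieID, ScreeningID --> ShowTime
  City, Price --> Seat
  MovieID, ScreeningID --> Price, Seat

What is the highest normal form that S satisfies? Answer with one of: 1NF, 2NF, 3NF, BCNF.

Candidate key: {MovieID, ScreeningID}. Prime attributes: {MovieID, ScreeningID}.
Price --> City breaks BCNF: {Price}⁺ = {City, Price, Seat}, so {Price} is not a superkey.
Because {City} is non-prime and the left side of Price --> City is not a superkey, the relation is not in 3NF.
No proper subset of a key has a non-prime attribute in its closure, so there is no partial dependency; 2NF holds.

2NF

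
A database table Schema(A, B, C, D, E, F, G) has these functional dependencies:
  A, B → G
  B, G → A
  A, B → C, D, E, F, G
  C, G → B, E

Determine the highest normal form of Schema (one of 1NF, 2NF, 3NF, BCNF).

BCNF

Candidate keys: {A, B}, {B, G}, {C, G}. Prime attributes: {A, B, C, G}.
Every FD has a superkey on the left, so the relation is in BCNF.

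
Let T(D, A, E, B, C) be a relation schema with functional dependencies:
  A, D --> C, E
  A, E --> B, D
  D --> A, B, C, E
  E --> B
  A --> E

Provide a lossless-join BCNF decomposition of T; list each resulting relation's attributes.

{A, C, D, E}; {B, E}

Candidate keys of the original relation: {A}, {D}.
{A, B, C, D, E}: {E} determines {B, E} here but is not a superkey — split on E --> B, giving {B, E} and {A, C, D, E}.
{B, E} is in BCNF.
{A, C, D, E} is in BCNF.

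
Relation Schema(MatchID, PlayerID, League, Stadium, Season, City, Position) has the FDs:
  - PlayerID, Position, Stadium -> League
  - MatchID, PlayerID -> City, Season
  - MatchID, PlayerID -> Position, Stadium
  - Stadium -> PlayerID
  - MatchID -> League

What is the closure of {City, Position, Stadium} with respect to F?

{City, League, PlayerID, Position, Stadium}

Start with {City, Position, Stadium}.
Stadium -> PlayerID applies; add {PlayerID} → now {City, PlayerID, Position, Stadium}.
PlayerID, Position, Stadium -> League applies; add {League} → now {City, League, PlayerID, Position, Stadium}.
No further FD applies.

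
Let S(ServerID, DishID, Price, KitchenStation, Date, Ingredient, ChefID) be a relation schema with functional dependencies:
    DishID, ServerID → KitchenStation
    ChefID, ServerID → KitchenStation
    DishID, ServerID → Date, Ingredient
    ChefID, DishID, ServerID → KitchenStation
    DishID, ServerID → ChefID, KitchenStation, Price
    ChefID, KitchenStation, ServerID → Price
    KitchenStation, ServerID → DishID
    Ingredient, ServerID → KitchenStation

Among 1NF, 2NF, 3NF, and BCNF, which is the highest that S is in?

BCNF

Candidate keys: {ChefID, ServerID}, {DishID, ServerID}, {Ingredient, ServerID}, {KitchenStation, ServerID}. Prime attributes: {ChefID, DishID, Ingredient, KitchenStation, ServerID}.
The left-hand side of every FD is a superkey, so BCNF is satisfied.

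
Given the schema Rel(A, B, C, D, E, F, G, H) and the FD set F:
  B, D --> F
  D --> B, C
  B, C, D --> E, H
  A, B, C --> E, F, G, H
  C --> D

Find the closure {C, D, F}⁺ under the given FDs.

{B, C, D, E, F, H}

Start with {C, D, F}.
D --> B, C applies; add {B} → now {B, C, D, F}.
B, C, D --> E, H applies; add {E, H} → now {B, C, D, E, F, H}.
No further FD applies.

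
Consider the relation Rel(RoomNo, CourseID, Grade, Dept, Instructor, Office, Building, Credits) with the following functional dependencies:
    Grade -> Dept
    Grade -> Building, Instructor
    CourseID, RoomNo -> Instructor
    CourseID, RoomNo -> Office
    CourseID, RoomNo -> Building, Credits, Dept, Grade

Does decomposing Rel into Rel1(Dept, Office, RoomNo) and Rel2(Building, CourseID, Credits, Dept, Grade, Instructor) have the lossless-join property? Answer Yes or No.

No

Rel1 ∩ Rel2 = {Dept}; its closure under F is {Dept}.
Neither Rel1 nor Rel2 is contained in that closure, so the decomposition is lossy.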